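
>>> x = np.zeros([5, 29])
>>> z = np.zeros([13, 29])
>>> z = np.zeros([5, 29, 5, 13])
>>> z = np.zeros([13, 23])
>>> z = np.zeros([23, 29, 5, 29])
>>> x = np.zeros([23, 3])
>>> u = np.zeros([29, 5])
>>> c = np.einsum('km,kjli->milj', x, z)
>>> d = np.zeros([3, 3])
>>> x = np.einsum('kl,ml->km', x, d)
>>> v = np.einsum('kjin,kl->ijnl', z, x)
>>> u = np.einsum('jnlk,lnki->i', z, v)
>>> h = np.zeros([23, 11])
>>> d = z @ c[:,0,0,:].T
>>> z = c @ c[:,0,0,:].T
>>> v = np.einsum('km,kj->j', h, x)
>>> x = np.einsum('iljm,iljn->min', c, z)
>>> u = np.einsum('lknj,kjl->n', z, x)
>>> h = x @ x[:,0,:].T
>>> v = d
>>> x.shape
(29, 3, 3)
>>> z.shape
(3, 29, 5, 3)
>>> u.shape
(5,)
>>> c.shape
(3, 29, 5, 29)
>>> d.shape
(23, 29, 5, 3)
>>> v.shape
(23, 29, 5, 3)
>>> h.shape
(29, 3, 29)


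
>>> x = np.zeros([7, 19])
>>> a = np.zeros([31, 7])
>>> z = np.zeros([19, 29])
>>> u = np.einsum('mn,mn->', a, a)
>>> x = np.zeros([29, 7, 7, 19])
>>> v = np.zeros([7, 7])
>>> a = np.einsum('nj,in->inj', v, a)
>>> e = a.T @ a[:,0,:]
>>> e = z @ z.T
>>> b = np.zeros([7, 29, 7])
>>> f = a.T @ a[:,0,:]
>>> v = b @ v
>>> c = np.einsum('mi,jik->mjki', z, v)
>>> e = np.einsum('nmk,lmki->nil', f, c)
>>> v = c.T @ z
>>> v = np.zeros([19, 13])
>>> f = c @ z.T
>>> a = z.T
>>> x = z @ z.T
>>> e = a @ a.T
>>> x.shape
(19, 19)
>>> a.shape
(29, 19)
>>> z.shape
(19, 29)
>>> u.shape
()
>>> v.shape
(19, 13)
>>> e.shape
(29, 29)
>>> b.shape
(7, 29, 7)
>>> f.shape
(19, 7, 7, 19)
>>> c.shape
(19, 7, 7, 29)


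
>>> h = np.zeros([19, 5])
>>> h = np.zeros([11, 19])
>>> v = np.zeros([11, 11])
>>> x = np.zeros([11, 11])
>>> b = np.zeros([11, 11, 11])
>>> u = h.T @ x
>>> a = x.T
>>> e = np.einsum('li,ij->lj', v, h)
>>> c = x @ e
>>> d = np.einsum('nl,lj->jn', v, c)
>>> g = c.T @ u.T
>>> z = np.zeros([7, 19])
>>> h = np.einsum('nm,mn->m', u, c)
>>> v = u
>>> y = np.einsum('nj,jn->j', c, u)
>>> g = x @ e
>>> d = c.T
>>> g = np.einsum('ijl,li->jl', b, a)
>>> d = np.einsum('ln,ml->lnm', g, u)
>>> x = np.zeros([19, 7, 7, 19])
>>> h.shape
(11,)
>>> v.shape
(19, 11)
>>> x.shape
(19, 7, 7, 19)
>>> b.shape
(11, 11, 11)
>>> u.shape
(19, 11)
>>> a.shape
(11, 11)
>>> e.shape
(11, 19)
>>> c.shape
(11, 19)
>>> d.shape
(11, 11, 19)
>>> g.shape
(11, 11)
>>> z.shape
(7, 19)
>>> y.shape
(19,)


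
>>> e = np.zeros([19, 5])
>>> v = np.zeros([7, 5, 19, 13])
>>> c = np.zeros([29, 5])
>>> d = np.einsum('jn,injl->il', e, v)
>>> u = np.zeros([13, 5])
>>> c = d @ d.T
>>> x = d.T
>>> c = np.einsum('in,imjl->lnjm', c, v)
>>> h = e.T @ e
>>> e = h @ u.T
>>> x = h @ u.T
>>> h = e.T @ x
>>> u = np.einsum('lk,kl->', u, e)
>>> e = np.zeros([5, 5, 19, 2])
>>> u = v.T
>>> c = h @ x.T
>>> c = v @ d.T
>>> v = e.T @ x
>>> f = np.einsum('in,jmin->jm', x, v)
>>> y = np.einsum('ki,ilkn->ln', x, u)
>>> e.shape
(5, 5, 19, 2)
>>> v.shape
(2, 19, 5, 13)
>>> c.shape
(7, 5, 19, 7)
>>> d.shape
(7, 13)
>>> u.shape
(13, 19, 5, 7)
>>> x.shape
(5, 13)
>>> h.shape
(13, 13)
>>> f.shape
(2, 19)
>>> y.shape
(19, 7)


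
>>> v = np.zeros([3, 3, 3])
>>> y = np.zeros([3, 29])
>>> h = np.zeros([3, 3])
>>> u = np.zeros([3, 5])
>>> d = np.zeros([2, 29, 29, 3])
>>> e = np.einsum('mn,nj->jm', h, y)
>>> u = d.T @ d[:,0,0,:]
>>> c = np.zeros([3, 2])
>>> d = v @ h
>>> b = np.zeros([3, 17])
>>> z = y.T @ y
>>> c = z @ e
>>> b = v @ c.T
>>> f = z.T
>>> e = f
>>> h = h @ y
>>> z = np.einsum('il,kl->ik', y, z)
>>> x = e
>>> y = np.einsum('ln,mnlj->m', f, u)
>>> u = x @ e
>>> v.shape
(3, 3, 3)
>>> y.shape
(3,)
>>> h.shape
(3, 29)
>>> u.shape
(29, 29)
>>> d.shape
(3, 3, 3)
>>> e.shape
(29, 29)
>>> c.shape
(29, 3)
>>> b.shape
(3, 3, 29)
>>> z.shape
(3, 29)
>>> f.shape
(29, 29)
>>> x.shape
(29, 29)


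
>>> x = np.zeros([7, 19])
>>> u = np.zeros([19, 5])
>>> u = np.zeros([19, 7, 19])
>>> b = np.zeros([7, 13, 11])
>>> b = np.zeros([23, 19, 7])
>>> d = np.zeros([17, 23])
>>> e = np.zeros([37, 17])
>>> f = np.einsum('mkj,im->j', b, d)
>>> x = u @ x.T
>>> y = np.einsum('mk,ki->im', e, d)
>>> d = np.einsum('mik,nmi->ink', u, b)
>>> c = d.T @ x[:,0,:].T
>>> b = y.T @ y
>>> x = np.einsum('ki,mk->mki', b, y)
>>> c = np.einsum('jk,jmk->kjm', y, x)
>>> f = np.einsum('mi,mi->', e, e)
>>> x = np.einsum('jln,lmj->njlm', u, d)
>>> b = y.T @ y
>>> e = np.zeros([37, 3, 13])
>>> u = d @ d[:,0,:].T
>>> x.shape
(19, 19, 7, 23)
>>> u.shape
(7, 23, 7)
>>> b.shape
(37, 37)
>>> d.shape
(7, 23, 19)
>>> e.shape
(37, 3, 13)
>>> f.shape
()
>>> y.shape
(23, 37)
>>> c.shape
(37, 23, 37)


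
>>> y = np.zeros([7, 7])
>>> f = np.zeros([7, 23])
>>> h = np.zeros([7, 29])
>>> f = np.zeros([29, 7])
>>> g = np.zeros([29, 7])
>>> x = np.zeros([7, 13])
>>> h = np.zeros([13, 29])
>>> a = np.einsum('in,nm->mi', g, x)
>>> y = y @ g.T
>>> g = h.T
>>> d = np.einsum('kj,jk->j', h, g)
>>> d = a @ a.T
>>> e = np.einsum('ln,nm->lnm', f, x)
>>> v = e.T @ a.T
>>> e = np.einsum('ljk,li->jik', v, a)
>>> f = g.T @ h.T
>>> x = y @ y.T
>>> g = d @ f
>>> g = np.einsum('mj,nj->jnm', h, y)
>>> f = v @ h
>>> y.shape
(7, 29)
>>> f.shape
(13, 7, 29)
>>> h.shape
(13, 29)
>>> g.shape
(29, 7, 13)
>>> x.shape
(7, 7)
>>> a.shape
(13, 29)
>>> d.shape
(13, 13)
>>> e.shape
(7, 29, 13)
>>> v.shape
(13, 7, 13)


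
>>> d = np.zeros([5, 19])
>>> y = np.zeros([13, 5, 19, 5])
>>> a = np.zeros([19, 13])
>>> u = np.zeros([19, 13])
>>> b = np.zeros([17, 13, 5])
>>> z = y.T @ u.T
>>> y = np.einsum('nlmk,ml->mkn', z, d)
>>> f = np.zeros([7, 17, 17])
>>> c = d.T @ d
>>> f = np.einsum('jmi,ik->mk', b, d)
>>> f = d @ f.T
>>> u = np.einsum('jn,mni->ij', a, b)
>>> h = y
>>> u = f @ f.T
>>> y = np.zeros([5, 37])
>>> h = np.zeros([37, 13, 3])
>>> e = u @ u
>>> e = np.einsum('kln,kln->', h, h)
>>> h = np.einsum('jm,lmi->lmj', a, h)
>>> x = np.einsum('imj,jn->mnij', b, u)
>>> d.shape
(5, 19)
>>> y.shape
(5, 37)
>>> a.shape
(19, 13)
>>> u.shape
(5, 5)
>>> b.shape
(17, 13, 5)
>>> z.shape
(5, 19, 5, 19)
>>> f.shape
(5, 13)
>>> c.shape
(19, 19)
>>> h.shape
(37, 13, 19)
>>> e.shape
()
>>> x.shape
(13, 5, 17, 5)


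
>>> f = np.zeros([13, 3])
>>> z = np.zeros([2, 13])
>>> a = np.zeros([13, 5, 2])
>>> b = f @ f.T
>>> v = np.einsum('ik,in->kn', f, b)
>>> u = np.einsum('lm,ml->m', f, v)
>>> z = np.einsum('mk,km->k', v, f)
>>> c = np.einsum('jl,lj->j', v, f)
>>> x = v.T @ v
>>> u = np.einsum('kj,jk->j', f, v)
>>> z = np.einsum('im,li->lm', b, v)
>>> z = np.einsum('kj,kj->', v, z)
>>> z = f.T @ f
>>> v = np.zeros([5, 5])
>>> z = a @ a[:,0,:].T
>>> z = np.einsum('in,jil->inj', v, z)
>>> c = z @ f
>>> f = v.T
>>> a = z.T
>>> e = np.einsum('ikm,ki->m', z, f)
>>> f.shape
(5, 5)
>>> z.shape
(5, 5, 13)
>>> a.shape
(13, 5, 5)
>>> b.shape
(13, 13)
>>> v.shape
(5, 5)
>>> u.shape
(3,)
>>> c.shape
(5, 5, 3)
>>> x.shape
(13, 13)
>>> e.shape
(13,)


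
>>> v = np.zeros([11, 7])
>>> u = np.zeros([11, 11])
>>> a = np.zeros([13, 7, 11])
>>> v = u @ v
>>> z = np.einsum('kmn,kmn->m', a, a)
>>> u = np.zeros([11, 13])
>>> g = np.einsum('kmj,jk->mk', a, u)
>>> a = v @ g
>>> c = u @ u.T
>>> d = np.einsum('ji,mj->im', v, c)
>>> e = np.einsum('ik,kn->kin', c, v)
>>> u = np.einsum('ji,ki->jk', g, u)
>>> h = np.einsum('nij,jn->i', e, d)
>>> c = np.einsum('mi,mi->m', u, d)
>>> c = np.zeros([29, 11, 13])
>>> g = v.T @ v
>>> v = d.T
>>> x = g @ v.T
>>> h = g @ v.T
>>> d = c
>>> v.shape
(11, 7)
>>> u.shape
(7, 11)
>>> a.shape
(11, 13)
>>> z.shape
(7,)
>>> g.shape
(7, 7)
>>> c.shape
(29, 11, 13)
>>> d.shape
(29, 11, 13)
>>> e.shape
(11, 11, 7)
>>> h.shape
(7, 11)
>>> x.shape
(7, 11)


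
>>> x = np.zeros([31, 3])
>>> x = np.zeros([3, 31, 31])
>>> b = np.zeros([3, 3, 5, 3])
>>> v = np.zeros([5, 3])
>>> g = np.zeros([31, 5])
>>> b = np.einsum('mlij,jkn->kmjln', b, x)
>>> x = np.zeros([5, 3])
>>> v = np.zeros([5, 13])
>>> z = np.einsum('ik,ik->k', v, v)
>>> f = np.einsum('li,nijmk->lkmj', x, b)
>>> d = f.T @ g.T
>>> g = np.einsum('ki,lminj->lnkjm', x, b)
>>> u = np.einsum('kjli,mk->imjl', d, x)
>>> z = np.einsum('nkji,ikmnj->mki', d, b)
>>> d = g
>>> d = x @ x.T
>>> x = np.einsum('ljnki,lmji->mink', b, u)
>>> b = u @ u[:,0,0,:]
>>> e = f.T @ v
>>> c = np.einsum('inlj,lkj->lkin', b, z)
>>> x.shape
(5, 31, 3, 3)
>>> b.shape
(31, 5, 3, 31)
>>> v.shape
(5, 13)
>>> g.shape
(31, 3, 5, 31, 3)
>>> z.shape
(3, 3, 31)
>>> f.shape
(5, 31, 3, 3)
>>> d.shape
(5, 5)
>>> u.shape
(31, 5, 3, 31)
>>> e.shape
(3, 3, 31, 13)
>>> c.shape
(3, 3, 31, 5)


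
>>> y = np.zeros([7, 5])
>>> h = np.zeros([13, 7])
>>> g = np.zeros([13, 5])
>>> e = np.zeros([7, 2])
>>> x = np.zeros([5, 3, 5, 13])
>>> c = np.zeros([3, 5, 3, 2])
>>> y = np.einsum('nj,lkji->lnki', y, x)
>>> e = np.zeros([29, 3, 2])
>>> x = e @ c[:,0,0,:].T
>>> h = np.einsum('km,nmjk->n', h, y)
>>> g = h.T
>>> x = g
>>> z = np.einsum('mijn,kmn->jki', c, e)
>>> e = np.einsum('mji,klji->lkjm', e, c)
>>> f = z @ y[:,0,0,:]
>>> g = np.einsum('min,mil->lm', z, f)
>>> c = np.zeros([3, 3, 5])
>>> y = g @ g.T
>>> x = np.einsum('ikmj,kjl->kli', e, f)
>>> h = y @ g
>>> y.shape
(13, 13)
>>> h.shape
(13, 3)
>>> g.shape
(13, 3)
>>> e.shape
(5, 3, 3, 29)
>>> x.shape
(3, 13, 5)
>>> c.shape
(3, 3, 5)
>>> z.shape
(3, 29, 5)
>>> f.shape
(3, 29, 13)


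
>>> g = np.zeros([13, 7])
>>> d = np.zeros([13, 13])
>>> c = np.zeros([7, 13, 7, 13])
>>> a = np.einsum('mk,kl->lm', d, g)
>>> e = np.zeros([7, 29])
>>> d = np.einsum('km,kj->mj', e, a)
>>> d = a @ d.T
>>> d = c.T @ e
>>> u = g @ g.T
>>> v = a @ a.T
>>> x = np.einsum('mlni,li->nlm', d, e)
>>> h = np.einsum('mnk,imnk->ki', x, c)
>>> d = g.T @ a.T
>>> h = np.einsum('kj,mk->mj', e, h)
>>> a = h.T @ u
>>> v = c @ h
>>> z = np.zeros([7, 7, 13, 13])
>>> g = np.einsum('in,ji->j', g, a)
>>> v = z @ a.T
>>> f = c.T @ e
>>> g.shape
(29,)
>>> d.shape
(7, 7)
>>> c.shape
(7, 13, 7, 13)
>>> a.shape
(29, 13)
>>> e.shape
(7, 29)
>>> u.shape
(13, 13)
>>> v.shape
(7, 7, 13, 29)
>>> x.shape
(13, 7, 13)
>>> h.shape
(13, 29)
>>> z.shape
(7, 7, 13, 13)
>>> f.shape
(13, 7, 13, 29)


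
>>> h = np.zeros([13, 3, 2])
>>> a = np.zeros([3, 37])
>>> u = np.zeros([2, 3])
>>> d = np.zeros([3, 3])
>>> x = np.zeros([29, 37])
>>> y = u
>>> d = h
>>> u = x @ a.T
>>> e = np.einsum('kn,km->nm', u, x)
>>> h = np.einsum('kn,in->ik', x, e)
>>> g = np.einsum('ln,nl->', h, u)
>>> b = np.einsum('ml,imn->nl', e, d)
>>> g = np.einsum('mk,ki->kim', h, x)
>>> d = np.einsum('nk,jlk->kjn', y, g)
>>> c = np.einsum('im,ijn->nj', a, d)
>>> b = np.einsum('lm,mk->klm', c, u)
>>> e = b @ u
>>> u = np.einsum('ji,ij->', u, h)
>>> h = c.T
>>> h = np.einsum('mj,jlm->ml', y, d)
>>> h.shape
(2, 29)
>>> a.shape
(3, 37)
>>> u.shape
()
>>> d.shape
(3, 29, 2)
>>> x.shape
(29, 37)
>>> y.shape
(2, 3)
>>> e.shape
(3, 2, 3)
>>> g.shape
(29, 37, 3)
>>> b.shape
(3, 2, 29)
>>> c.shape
(2, 29)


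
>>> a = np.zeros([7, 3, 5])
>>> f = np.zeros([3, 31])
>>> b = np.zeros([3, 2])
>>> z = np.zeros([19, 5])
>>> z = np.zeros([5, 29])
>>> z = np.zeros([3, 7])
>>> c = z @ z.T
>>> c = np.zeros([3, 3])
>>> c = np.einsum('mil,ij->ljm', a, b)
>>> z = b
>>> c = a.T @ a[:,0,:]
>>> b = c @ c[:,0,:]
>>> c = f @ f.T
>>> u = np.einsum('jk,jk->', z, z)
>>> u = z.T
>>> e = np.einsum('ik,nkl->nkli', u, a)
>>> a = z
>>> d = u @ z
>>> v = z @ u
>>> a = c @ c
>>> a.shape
(3, 3)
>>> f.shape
(3, 31)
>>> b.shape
(5, 3, 5)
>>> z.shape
(3, 2)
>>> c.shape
(3, 3)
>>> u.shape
(2, 3)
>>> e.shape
(7, 3, 5, 2)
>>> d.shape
(2, 2)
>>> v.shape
(3, 3)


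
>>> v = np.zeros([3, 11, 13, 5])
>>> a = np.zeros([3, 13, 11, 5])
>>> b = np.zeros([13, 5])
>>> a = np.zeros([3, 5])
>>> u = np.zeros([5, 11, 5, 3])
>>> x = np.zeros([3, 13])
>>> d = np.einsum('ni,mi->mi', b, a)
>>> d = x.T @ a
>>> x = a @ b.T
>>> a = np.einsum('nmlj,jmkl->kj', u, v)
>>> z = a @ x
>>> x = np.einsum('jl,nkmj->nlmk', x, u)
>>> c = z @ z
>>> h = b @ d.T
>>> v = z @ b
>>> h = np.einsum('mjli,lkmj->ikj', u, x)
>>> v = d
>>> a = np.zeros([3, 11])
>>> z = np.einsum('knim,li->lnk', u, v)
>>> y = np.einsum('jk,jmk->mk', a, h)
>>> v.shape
(13, 5)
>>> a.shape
(3, 11)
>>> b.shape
(13, 5)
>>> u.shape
(5, 11, 5, 3)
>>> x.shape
(5, 13, 5, 11)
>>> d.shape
(13, 5)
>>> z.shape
(13, 11, 5)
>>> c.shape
(13, 13)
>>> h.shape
(3, 13, 11)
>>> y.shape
(13, 11)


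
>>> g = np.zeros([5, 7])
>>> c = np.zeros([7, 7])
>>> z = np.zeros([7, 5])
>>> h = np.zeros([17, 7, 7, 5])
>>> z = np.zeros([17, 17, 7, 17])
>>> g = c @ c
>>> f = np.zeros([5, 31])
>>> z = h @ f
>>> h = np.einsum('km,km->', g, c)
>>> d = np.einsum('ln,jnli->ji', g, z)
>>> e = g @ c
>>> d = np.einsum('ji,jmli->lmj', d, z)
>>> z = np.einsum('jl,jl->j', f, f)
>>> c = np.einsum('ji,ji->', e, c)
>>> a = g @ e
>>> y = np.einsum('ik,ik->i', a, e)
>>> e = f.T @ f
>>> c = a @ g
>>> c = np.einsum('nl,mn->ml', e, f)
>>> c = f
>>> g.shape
(7, 7)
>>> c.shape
(5, 31)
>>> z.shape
(5,)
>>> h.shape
()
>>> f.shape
(5, 31)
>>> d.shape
(7, 7, 17)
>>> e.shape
(31, 31)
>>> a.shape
(7, 7)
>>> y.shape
(7,)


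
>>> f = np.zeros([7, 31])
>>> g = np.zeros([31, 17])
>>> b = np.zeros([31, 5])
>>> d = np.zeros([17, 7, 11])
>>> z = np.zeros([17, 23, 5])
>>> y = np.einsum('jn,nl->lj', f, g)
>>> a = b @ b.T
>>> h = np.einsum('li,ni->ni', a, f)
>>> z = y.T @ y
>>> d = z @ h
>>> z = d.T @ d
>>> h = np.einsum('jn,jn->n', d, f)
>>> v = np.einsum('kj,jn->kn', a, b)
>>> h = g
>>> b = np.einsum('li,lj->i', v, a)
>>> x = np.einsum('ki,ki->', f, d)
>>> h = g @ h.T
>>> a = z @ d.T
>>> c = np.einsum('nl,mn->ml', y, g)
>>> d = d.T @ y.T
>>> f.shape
(7, 31)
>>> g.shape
(31, 17)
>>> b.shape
(5,)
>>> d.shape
(31, 17)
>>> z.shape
(31, 31)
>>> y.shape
(17, 7)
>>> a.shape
(31, 7)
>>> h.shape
(31, 31)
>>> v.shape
(31, 5)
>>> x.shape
()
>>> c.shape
(31, 7)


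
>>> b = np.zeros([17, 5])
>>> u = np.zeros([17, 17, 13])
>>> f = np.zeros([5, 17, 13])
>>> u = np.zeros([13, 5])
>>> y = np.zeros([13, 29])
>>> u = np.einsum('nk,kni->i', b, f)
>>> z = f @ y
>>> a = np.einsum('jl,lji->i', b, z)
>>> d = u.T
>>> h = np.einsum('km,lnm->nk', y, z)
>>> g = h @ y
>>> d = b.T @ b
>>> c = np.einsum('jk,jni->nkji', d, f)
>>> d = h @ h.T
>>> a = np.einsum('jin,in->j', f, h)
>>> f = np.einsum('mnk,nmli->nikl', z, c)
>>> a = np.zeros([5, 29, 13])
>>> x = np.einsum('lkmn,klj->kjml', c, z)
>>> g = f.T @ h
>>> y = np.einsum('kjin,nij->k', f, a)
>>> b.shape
(17, 5)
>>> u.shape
(13,)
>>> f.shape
(17, 13, 29, 5)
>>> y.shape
(17,)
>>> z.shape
(5, 17, 29)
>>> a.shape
(5, 29, 13)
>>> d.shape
(17, 17)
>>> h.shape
(17, 13)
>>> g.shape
(5, 29, 13, 13)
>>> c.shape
(17, 5, 5, 13)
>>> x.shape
(5, 29, 5, 17)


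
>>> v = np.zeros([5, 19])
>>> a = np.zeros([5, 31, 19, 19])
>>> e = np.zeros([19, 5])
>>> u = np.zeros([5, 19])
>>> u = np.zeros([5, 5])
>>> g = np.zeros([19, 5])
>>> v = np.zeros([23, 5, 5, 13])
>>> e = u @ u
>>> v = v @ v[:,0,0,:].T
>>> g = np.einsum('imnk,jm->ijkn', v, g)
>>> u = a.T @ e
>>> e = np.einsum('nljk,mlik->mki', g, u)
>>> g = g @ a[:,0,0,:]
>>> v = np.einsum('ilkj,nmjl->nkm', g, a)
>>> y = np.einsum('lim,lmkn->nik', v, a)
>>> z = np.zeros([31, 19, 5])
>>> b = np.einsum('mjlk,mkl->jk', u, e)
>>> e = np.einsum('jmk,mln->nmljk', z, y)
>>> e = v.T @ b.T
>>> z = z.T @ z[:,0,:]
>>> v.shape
(5, 23, 31)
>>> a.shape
(5, 31, 19, 19)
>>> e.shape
(31, 23, 19)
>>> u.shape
(19, 19, 31, 5)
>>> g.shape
(23, 19, 23, 19)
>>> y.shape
(19, 23, 19)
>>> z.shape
(5, 19, 5)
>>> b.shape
(19, 5)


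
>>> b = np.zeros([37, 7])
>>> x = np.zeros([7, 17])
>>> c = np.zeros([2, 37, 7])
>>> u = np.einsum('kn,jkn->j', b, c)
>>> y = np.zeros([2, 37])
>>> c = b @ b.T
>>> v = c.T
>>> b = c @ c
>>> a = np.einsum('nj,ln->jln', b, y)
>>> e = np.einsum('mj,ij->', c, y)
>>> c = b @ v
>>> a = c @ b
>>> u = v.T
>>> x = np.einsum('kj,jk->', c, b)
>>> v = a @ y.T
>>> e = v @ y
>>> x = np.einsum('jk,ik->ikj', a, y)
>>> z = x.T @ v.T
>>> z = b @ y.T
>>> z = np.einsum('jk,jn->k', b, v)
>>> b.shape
(37, 37)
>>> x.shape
(2, 37, 37)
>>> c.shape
(37, 37)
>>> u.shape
(37, 37)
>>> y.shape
(2, 37)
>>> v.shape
(37, 2)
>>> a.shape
(37, 37)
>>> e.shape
(37, 37)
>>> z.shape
(37,)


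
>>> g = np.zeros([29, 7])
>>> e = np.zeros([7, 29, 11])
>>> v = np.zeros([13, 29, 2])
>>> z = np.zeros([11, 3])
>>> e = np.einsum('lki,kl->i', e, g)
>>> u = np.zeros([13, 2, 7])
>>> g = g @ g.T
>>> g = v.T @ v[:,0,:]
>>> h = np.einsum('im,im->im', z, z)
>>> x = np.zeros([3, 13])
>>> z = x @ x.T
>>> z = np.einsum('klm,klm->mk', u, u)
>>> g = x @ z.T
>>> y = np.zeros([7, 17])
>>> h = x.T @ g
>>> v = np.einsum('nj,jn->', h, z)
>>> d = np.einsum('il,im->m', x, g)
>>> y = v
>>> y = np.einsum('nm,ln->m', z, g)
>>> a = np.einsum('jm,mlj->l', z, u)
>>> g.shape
(3, 7)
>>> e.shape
(11,)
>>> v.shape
()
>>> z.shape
(7, 13)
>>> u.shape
(13, 2, 7)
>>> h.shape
(13, 7)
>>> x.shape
(3, 13)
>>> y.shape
(13,)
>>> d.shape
(7,)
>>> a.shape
(2,)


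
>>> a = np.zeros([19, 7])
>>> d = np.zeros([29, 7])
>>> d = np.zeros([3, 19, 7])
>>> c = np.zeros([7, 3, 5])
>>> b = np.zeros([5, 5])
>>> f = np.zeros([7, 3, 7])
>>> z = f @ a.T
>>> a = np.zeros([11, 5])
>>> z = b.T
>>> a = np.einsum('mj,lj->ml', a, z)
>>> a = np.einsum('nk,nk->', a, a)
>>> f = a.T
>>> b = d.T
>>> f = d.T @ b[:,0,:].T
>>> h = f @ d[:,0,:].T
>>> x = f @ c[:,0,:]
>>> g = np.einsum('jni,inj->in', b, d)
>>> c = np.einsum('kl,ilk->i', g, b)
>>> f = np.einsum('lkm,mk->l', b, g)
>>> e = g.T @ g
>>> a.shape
()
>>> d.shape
(3, 19, 7)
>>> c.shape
(7,)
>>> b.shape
(7, 19, 3)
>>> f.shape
(7,)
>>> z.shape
(5, 5)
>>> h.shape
(7, 19, 3)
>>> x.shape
(7, 19, 5)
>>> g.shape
(3, 19)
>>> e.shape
(19, 19)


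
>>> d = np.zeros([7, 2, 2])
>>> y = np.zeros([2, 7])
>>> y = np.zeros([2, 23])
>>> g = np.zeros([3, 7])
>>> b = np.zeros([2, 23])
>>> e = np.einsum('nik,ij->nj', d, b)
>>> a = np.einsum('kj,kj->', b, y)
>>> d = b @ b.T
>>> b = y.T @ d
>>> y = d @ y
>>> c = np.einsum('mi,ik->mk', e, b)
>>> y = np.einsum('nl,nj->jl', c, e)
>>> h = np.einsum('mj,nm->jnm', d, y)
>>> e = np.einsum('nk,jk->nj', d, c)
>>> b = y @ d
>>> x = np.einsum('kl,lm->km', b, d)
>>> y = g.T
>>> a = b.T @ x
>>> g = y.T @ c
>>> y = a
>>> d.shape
(2, 2)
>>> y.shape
(2, 2)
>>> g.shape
(3, 2)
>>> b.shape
(23, 2)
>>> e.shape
(2, 7)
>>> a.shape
(2, 2)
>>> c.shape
(7, 2)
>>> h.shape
(2, 23, 2)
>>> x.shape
(23, 2)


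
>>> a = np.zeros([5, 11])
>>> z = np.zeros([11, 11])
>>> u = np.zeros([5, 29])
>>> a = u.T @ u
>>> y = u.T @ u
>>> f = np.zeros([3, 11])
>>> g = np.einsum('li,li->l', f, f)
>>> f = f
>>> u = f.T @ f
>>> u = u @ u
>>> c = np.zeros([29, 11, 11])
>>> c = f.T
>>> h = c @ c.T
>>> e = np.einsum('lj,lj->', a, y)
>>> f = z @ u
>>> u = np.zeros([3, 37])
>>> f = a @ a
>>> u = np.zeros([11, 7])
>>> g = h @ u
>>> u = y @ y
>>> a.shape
(29, 29)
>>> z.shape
(11, 11)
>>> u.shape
(29, 29)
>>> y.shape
(29, 29)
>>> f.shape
(29, 29)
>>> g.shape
(11, 7)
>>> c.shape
(11, 3)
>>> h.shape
(11, 11)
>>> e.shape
()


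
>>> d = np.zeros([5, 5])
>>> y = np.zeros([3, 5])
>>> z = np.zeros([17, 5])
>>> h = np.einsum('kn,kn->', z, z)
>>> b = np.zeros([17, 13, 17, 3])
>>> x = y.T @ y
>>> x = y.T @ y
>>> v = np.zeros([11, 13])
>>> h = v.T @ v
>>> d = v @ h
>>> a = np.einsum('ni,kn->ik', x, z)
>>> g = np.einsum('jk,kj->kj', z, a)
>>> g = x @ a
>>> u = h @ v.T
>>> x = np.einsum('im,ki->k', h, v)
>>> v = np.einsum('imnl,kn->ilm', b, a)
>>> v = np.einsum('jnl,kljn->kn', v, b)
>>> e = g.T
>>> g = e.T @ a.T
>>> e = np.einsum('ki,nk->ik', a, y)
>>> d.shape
(11, 13)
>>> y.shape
(3, 5)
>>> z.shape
(17, 5)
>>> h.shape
(13, 13)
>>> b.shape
(17, 13, 17, 3)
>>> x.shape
(11,)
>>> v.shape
(17, 3)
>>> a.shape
(5, 17)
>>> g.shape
(5, 5)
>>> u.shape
(13, 11)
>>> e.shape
(17, 5)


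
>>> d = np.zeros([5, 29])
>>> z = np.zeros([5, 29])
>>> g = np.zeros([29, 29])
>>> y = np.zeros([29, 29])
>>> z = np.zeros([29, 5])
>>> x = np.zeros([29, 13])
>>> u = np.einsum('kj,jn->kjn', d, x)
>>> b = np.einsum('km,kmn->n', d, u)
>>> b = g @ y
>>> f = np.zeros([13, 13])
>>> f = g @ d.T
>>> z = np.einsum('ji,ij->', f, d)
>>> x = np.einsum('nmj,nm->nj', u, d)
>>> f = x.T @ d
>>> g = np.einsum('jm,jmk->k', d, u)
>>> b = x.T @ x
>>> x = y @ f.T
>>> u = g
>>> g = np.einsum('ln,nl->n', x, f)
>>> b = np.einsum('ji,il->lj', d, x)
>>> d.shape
(5, 29)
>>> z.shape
()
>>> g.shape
(13,)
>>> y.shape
(29, 29)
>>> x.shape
(29, 13)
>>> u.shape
(13,)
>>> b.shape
(13, 5)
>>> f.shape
(13, 29)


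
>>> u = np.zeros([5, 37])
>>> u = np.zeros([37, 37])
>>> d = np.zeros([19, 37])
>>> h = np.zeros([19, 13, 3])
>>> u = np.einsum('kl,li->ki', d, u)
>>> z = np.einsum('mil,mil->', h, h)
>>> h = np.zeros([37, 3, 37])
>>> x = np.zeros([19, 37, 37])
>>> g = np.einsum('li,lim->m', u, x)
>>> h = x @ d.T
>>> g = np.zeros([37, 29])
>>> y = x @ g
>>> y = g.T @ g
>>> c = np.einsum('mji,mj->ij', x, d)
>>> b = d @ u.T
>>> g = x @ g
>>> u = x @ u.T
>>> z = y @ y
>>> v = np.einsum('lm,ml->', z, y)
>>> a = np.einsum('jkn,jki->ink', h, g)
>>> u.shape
(19, 37, 19)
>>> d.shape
(19, 37)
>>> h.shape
(19, 37, 19)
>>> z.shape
(29, 29)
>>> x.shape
(19, 37, 37)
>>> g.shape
(19, 37, 29)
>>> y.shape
(29, 29)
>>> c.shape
(37, 37)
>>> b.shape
(19, 19)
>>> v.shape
()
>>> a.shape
(29, 19, 37)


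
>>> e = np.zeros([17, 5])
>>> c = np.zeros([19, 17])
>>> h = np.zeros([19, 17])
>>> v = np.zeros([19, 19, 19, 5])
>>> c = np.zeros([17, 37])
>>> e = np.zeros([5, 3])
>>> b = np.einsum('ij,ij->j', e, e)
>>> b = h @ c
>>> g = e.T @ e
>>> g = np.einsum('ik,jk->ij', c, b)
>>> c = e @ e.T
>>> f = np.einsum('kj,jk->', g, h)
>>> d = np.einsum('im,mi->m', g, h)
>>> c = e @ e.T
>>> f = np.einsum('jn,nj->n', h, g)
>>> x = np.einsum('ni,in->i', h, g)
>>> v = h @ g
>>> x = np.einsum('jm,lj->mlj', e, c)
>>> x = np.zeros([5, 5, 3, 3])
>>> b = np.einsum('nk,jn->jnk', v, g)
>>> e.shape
(5, 3)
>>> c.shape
(5, 5)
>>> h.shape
(19, 17)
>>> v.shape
(19, 19)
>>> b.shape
(17, 19, 19)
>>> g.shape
(17, 19)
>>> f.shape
(17,)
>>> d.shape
(19,)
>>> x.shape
(5, 5, 3, 3)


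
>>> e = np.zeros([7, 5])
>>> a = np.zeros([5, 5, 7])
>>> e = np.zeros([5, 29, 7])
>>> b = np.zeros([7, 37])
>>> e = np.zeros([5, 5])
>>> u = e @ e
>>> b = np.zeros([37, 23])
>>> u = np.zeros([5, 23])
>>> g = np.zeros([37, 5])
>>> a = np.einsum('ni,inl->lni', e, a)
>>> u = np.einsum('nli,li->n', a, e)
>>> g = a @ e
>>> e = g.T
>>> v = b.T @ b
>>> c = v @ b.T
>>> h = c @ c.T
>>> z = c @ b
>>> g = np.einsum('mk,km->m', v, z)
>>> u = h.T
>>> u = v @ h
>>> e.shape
(5, 5, 7)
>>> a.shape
(7, 5, 5)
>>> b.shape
(37, 23)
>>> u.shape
(23, 23)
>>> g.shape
(23,)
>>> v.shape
(23, 23)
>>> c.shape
(23, 37)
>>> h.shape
(23, 23)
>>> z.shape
(23, 23)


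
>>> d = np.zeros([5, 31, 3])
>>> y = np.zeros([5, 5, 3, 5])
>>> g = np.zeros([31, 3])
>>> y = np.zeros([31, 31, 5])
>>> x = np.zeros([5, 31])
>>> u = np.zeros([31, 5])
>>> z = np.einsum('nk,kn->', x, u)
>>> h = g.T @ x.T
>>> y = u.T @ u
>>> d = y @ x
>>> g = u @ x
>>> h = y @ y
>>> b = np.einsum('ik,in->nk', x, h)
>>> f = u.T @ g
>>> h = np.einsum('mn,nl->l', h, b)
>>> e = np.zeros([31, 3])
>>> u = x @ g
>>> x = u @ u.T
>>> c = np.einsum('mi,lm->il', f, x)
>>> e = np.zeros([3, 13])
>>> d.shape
(5, 31)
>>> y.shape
(5, 5)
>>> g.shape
(31, 31)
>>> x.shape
(5, 5)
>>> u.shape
(5, 31)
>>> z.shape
()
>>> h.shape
(31,)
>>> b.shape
(5, 31)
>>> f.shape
(5, 31)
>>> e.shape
(3, 13)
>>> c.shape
(31, 5)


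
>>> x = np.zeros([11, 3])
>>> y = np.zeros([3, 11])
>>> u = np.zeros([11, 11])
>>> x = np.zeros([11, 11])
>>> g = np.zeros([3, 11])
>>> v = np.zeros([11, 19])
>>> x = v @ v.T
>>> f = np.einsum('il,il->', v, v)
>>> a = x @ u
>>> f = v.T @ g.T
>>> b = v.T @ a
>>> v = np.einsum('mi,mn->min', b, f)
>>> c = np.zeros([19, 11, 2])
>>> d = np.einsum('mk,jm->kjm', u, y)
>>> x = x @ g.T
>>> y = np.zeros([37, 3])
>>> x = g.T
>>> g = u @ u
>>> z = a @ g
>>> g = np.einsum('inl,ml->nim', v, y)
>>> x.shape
(11, 3)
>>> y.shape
(37, 3)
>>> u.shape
(11, 11)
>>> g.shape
(11, 19, 37)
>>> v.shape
(19, 11, 3)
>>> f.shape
(19, 3)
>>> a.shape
(11, 11)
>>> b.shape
(19, 11)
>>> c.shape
(19, 11, 2)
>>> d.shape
(11, 3, 11)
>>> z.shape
(11, 11)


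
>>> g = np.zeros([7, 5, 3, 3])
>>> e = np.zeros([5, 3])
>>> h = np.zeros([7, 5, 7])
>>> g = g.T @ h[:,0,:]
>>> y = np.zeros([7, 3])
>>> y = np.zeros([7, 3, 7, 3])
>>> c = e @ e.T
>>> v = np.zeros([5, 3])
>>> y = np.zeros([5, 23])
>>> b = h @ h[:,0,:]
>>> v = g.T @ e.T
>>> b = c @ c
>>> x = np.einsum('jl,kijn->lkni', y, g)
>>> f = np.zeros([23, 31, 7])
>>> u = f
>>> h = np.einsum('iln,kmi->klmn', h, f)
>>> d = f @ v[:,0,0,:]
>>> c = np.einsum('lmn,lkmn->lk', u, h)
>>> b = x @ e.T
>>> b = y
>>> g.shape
(3, 3, 5, 7)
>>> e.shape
(5, 3)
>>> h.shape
(23, 5, 31, 7)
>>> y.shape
(5, 23)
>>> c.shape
(23, 5)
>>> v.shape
(7, 5, 3, 5)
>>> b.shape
(5, 23)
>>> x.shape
(23, 3, 7, 3)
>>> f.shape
(23, 31, 7)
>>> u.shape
(23, 31, 7)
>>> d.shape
(23, 31, 5)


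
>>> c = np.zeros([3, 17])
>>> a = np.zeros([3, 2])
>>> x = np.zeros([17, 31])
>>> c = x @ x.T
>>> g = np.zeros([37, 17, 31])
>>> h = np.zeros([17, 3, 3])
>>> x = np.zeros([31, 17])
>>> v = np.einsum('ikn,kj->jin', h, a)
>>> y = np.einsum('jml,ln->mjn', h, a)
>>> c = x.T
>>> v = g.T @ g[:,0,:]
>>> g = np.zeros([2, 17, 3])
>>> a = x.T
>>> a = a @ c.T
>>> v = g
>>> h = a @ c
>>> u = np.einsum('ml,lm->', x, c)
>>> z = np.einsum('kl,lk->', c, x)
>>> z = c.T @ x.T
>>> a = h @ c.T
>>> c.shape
(17, 31)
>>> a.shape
(17, 17)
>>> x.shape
(31, 17)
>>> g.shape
(2, 17, 3)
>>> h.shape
(17, 31)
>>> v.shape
(2, 17, 3)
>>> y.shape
(3, 17, 2)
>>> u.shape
()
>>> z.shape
(31, 31)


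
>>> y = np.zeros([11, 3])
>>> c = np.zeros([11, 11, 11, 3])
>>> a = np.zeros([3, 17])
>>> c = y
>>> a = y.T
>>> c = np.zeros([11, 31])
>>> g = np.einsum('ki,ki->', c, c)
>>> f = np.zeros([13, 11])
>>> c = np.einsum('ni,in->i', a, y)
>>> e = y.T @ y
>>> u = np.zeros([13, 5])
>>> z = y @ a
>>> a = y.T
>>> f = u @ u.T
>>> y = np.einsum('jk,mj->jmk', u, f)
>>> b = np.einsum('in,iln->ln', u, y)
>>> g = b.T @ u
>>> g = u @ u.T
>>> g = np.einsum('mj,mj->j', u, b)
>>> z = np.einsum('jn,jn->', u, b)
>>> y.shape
(13, 13, 5)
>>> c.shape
(11,)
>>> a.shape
(3, 11)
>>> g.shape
(5,)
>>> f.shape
(13, 13)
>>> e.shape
(3, 3)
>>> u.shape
(13, 5)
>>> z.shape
()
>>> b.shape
(13, 5)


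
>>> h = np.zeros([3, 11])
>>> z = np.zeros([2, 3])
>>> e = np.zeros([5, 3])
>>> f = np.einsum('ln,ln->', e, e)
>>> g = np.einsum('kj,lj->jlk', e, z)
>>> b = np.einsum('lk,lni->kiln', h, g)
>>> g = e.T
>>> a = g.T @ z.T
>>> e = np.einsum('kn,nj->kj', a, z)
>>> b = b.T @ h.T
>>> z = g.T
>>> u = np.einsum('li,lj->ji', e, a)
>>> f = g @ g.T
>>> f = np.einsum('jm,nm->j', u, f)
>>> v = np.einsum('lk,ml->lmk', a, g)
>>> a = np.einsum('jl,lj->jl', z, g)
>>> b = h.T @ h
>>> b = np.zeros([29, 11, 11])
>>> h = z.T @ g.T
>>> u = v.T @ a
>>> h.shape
(3, 3)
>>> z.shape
(5, 3)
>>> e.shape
(5, 3)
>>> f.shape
(2,)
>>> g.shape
(3, 5)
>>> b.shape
(29, 11, 11)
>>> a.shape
(5, 3)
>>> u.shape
(2, 3, 3)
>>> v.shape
(5, 3, 2)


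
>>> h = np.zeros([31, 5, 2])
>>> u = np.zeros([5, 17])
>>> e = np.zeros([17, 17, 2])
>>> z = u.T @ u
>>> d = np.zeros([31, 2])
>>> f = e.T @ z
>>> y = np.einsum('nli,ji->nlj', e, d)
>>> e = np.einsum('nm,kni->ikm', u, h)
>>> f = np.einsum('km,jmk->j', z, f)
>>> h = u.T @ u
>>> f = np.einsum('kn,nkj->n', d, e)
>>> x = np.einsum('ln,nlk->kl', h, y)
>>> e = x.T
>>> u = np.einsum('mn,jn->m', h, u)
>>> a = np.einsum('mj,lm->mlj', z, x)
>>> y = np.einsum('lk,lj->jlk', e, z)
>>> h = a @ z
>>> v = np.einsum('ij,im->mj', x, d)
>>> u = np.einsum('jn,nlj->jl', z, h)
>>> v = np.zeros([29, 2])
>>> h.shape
(17, 31, 17)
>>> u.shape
(17, 31)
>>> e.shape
(17, 31)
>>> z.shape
(17, 17)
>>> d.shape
(31, 2)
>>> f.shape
(2,)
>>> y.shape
(17, 17, 31)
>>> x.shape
(31, 17)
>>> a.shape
(17, 31, 17)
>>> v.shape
(29, 2)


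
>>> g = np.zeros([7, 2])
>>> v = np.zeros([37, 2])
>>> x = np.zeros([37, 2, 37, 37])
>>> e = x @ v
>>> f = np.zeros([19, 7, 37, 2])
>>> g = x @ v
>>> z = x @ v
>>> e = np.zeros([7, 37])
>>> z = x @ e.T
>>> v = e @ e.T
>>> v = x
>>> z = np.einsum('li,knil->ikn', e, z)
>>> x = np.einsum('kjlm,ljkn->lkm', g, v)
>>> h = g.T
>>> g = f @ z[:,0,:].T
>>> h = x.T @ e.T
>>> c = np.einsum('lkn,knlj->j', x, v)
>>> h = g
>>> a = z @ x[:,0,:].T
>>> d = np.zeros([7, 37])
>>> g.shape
(19, 7, 37, 37)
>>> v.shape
(37, 2, 37, 37)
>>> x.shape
(37, 37, 2)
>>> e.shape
(7, 37)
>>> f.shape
(19, 7, 37, 2)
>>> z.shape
(37, 37, 2)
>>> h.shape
(19, 7, 37, 37)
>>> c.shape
(37,)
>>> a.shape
(37, 37, 37)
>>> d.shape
(7, 37)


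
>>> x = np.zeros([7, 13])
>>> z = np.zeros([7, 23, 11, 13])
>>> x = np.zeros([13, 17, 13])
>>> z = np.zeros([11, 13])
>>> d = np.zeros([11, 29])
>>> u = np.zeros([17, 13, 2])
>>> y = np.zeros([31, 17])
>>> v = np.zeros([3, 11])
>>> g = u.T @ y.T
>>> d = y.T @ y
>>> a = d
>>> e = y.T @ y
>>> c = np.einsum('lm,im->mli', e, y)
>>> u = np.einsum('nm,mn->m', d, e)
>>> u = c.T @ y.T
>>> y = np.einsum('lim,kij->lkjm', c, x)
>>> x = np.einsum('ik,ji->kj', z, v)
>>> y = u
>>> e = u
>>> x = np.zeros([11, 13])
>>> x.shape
(11, 13)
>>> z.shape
(11, 13)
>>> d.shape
(17, 17)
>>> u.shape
(31, 17, 31)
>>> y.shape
(31, 17, 31)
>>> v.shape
(3, 11)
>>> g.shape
(2, 13, 31)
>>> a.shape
(17, 17)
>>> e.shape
(31, 17, 31)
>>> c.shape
(17, 17, 31)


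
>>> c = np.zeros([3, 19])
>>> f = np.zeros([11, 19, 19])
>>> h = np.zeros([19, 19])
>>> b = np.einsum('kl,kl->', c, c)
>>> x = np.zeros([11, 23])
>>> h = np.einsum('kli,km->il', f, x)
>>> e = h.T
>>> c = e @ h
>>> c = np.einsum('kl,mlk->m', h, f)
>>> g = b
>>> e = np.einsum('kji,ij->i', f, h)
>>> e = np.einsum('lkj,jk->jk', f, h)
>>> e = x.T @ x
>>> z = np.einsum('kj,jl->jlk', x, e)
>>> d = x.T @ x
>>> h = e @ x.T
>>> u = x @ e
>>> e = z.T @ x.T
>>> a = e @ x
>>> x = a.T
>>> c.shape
(11,)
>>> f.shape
(11, 19, 19)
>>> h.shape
(23, 11)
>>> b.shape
()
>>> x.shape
(23, 23, 11)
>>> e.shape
(11, 23, 11)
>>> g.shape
()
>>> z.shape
(23, 23, 11)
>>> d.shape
(23, 23)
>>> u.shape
(11, 23)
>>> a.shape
(11, 23, 23)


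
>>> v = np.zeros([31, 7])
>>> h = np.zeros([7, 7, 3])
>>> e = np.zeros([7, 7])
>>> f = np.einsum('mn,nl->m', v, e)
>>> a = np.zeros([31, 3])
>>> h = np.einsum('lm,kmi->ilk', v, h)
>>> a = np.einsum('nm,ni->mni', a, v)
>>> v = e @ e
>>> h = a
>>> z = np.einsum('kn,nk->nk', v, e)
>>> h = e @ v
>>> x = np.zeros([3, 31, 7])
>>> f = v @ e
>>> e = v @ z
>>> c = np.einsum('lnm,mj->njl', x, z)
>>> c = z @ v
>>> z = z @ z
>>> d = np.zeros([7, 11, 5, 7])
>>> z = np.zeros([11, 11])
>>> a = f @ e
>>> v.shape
(7, 7)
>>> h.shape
(7, 7)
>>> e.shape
(7, 7)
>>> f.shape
(7, 7)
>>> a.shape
(7, 7)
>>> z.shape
(11, 11)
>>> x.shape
(3, 31, 7)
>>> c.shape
(7, 7)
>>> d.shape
(7, 11, 5, 7)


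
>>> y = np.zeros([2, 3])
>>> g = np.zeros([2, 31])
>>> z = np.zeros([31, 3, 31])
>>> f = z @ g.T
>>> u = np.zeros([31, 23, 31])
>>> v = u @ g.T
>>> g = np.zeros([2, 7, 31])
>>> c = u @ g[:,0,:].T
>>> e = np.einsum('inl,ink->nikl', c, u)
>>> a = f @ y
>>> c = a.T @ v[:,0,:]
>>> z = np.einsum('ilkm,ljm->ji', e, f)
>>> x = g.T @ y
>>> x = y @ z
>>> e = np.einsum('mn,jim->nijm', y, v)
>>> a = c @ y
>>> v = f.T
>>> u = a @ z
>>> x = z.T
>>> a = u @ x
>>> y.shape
(2, 3)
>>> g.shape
(2, 7, 31)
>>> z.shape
(3, 23)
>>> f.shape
(31, 3, 2)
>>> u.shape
(3, 3, 23)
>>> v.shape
(2, 3, 31)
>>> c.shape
(3, 3, 2)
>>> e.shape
(3, 23, 31, 2)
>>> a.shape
(3, 3, 3)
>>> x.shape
(23, 3)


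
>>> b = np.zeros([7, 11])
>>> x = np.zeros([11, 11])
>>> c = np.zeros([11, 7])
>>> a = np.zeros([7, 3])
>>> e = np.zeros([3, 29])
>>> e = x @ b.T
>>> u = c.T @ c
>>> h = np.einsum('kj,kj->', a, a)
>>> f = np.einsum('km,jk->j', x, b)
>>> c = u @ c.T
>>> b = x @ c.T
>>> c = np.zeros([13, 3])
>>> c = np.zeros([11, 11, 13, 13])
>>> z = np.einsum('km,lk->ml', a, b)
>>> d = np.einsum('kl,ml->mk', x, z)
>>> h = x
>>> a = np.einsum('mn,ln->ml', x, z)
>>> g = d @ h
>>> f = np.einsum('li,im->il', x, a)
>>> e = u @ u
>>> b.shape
(11, 7)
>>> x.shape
(11, 11)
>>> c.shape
(11, 11, 13, 13)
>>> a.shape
(11, 3)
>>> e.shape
(7, 7)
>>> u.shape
(7, 7)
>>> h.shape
(11, 11)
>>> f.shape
(11, 11)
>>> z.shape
(3, 11)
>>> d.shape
(3, 11)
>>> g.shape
(3, 11)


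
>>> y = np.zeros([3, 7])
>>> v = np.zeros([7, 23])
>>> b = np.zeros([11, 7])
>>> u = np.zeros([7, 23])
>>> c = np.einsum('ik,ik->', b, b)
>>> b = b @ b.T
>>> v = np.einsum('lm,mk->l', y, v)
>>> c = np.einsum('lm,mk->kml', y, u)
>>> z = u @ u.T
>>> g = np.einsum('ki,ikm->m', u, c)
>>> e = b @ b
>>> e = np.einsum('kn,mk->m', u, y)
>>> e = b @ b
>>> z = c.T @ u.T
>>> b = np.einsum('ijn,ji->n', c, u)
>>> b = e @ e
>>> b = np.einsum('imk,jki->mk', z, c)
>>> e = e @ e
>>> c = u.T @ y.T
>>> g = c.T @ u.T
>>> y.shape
(3, 7)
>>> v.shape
(3,)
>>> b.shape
(7, 7)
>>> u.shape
(7, 23)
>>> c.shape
(23, 3)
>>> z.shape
(3, 7, 7)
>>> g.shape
(3, 7)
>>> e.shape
(11, 11)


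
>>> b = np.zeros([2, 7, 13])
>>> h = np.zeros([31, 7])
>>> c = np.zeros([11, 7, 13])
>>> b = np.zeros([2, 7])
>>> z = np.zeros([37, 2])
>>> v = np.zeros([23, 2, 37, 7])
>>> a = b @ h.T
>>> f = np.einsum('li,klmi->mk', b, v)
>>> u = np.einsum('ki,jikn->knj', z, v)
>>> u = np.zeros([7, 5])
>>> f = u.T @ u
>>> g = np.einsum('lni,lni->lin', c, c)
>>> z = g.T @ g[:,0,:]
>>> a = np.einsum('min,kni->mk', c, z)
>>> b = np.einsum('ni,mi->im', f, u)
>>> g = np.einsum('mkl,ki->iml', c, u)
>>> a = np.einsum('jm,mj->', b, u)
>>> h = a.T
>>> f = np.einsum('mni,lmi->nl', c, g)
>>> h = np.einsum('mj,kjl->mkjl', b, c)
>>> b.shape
(5, 7)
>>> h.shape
(5, 11, 7, 13)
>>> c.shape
(11, 7, 13)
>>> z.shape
(7, 13, 7)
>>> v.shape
(23, 2, 37, 7)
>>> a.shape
()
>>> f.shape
(7, 5)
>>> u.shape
(7, 5)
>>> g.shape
(5, 11, 13)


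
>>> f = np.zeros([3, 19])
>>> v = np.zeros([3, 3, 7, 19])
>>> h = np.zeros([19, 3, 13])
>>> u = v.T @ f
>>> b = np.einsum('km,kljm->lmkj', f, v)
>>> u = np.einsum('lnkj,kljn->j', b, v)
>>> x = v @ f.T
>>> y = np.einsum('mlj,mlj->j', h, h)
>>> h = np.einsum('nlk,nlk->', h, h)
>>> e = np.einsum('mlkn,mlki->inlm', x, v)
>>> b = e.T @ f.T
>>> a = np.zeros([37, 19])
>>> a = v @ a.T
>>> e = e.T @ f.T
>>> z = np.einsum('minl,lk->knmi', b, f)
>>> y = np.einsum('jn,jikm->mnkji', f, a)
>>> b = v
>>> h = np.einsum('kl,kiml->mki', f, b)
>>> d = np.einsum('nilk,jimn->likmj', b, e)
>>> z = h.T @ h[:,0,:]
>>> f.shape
(3, 19)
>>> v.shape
(3, 3, 7, 19)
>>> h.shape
(7, 3, 3)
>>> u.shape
(7,)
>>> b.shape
(3, 3, 7, 19)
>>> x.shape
(3, 3, 7, 3)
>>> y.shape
(37, 19, 7, 3, 3)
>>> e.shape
(3, 3, 3, 3)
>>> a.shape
(3, 3, 7, 37)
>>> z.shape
(3, 3, 3)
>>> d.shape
(7, 3, 19, 3, 3)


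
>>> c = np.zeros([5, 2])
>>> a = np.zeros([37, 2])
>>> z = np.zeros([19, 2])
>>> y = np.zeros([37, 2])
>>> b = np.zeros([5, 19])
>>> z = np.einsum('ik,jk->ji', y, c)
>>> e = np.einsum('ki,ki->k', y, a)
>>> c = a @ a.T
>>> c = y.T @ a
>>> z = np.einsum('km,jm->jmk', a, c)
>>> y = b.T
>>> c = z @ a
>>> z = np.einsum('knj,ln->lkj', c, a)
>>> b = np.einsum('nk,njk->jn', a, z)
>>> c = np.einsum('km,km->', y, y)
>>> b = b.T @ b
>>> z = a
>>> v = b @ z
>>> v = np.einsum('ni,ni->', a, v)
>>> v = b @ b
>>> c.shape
()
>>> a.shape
(37, 2)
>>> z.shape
(37, 2)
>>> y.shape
(19, 5)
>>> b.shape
(37, 37)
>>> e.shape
(37,)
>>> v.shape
(37, 37)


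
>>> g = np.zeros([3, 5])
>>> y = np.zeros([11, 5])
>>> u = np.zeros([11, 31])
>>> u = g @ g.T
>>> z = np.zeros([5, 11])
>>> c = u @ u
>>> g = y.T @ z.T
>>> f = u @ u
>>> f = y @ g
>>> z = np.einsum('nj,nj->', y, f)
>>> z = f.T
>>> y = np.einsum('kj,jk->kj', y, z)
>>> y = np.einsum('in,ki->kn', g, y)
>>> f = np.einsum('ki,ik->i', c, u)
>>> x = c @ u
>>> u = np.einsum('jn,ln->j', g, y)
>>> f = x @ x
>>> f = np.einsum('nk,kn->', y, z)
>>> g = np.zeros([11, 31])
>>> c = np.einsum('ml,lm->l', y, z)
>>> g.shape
(11, 31)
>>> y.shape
(11, 5)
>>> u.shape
(5,)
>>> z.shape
(5, 11)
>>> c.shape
(5,)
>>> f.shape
()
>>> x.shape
(3, 3)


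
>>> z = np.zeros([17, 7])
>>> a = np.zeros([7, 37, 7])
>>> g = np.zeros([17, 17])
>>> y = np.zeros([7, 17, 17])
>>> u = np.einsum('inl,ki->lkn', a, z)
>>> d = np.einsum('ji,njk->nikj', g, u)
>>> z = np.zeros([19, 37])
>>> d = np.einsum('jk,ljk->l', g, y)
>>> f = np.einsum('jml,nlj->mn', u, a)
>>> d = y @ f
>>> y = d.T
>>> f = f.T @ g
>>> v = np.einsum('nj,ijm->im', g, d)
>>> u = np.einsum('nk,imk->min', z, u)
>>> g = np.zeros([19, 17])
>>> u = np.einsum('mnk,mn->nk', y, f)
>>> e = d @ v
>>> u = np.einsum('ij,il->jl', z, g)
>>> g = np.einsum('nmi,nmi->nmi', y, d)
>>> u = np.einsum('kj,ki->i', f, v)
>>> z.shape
(19, 37)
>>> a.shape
(7, 37, 7)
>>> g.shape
(7, 17, 7)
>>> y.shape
(7, 17, 7)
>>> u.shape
(7,)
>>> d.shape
(7, 17, 7)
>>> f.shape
(7, 17)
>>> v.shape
(7, 7)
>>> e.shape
(7, 17, 7)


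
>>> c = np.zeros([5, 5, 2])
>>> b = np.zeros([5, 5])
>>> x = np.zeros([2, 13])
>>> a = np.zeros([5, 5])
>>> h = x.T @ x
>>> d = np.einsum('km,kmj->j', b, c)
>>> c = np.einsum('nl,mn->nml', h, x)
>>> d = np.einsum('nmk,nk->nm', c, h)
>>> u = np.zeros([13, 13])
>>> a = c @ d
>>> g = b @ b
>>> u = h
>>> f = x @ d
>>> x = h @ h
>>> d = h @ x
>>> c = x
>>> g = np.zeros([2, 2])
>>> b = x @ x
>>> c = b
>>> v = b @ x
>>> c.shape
(13, 13)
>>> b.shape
(13, 13)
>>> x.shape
(13, 13)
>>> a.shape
(13, 2, 2)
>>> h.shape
(13, 13)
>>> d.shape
(13, 13)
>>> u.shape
(13, 13)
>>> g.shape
(2, 2)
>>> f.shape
(2, 2)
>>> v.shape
(13, 13)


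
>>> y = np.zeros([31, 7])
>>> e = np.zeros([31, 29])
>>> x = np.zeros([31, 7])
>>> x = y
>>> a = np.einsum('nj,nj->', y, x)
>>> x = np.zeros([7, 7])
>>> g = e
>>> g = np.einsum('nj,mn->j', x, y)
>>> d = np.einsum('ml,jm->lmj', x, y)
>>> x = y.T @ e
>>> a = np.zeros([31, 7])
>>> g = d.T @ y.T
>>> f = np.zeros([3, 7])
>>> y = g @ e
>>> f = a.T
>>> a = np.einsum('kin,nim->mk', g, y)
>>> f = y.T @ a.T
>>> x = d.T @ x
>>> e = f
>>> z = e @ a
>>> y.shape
(31, 7, 29)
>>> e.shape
(29, 7, 29)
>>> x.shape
(31, 7, 29)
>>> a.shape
(29, 31)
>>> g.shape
(31, 7, 31)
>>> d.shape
(7, 7, 31)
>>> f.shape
(29, 7, 29)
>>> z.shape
(29, 7, 31)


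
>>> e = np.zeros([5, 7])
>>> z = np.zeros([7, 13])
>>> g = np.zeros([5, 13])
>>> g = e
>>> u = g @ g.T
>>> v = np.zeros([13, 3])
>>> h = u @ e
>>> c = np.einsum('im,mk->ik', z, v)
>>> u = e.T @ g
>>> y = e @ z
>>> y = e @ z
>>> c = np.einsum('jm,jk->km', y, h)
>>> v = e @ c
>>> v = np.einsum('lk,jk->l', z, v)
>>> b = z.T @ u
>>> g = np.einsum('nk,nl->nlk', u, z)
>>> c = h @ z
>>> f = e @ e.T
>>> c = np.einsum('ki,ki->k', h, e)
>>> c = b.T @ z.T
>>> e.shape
(5, 7)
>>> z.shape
(7, 13)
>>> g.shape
(7, 13, 7)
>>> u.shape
(7, 7)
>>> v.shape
(7,)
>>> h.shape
(5, 7)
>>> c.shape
(7, 7)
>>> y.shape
(5, 13)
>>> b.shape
(13, 7)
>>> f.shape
(5, 5)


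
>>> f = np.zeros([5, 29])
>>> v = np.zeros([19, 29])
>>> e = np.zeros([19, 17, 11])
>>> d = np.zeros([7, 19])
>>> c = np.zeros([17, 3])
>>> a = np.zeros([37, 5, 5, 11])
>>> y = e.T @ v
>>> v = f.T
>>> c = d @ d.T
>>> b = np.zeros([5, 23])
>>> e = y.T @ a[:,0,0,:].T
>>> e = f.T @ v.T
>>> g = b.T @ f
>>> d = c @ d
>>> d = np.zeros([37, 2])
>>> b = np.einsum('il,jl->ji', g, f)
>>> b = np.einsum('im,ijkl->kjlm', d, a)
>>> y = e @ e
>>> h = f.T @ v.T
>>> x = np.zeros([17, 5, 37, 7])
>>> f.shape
(5, 29)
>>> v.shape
(29, 5)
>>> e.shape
(29, 29)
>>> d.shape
(37, 2)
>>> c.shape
(7, 7)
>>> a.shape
(37, 5, 5, 11)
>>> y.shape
(29, 29)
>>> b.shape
(5, 5, 11, 2)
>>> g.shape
(23, 29)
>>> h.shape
(29, 29)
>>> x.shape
(17, 5, 37, 7)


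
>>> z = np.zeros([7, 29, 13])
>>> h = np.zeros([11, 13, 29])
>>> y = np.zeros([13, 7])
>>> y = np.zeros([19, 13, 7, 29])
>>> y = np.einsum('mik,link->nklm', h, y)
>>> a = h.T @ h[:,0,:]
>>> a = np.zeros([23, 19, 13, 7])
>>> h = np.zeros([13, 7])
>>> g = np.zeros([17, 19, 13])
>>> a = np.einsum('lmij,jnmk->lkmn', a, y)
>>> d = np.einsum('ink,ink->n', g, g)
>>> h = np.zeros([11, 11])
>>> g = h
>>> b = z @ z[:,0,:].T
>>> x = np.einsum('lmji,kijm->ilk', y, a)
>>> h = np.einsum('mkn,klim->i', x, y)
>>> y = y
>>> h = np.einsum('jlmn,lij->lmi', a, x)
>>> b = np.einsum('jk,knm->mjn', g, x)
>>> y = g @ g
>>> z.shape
(7, 29, 13)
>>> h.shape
(11, 19, 7)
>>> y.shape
(11, 11)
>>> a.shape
(23, 11, 19, 29)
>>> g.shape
(11, 11)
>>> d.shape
(19,)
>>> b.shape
(23, 11, 7)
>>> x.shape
(11, 7, 23)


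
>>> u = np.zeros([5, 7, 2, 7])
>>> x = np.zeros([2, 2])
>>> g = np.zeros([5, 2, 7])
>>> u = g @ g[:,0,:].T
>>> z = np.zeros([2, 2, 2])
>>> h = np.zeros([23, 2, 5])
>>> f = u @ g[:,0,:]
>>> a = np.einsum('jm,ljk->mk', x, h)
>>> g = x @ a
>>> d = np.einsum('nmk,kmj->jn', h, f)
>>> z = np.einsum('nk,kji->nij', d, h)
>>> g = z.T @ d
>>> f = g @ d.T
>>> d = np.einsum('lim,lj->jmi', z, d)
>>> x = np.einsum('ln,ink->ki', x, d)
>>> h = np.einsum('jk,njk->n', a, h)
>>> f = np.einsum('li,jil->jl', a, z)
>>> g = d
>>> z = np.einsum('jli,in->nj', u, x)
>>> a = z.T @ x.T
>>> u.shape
(5, 2, 5)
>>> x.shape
(5, 23)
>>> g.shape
(23, 2, 5)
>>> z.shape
(23, 5)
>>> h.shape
(23,)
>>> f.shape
(7, 2)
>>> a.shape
(5, 5)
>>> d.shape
(23, 2, 5)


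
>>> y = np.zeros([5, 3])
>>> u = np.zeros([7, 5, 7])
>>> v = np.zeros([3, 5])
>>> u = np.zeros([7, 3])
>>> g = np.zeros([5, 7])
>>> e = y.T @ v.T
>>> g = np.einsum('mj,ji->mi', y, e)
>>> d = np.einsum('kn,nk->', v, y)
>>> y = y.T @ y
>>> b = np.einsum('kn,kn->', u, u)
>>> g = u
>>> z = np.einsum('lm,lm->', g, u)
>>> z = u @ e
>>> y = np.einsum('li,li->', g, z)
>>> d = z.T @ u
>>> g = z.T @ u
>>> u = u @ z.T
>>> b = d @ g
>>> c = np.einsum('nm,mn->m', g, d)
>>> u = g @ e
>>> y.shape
()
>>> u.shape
(3, 3)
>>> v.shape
(3, 5)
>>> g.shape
(3, 3)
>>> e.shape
(3, 3)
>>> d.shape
(3, 3)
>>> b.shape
(3, 3)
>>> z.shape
(7, 3)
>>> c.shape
(3,)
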